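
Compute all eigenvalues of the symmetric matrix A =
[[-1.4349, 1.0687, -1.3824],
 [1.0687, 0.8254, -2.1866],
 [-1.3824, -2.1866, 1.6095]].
sigma(A) ≈ {-2, -1, 4}

A is real symmetric, so its spectrum consists of real eigenvalues. Expanding the characteristic polynomial of the displayed matrix gives
  det(λ I - A) = p(λ) = λ^3 + (-1)λ^2 + (-10)λ + (-8).
Solving p(λ) = 0 yields eigenvalues ≈ -2, -1, 4. (A is shown rounded to 4 decimals, so these recover the underlying integer eigenvalues to within that precision.)
Verification: the trace of A = 1 equals the sum of eigenvalues 1, and det(A) ≈ 7.9996 matches the eigenvalue product 8.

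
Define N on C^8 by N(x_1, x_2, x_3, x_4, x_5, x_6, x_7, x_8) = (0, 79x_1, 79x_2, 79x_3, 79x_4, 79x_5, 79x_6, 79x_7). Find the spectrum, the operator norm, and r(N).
sigma(N) = {0}; ||N|| = 79; r(N) = 0. (N is nilpotent with N^8 = 0.)

On C^8, N is a strictly lower-triangular matrix with 79 on the subdiagonal and zeros elsewhere, so its characteristic polynomial is lambda^8 and every eigenvalue is 0: sigma(N) = {0}. For the operator norm, N e_i = 79e_{i+1} for i = 1, ..., 7 and N e_8 = 0, so the singular values of N are 79 (with multiplicity 7) and 0; hence ||N|| = 79. The spectral radius r(N) = max|lambda| = 0. Note ||N|| > r(N) — characteristic of non-normal nilpotent operators. Indeed N^8 = 0.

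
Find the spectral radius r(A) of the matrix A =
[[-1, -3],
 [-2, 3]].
r(A) = (2 + sqrt(40))/2 ≈ 4.1623

The eigenvalues of A are the roots of its characteristic polynomial. With M = A (coefficients from the trace and determinant):
  p(λ) = det(λ I - M) = λ^2 - 2λ - 9.
For λ^2 - 2λ - 9 the discriminant is 40. It is nonnegative but not a perfect square, so the roots are real and irrational: λ = (2 ± sqrt(40))/2 ≈ 4.1623, -2.1623.
Thus the eigenvalues (to 4 decimals) are 4.1623 (modulus 4.1623); -2.1623 (modulus 2.1623). The spectral radius is the largest modulus: r(A) = (2 + sqrt(40))/2 ≈ 4.1623. (Cross-check: r(A) ≤ ||A||_2 ≈ 4.3196; equality holds whenever A is normal, though it can also hold for some non-normal A.)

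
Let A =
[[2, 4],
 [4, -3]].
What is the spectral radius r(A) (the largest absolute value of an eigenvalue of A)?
r(A) = (1 + sqrt(89))/2 ≈ 5.217

The eigenvalues of A are the roots of its characteristic polynomial. With M = A (coefficients from the trace and determinant):
  p(λ) = det(λ I - M) = λ^2 + λ - 22.
For λ^2 + λ - 22 the discriminant is 89. It is nonnegative but not a perfect square, so the roots are real and irrational: λ = (-1 ± sqrt(89))/2 ≈ 4.217, -5.217.
Thus the eigenvalues (to 4 decimals) are 4.217 (modulus 4.217); -5.217 (modulus 5.217). The spectral radius is the largest modulus: r(A) = (1 + sqrt(89))/2 ≈ 5.217. (Cross-check: r(A) ≤ ||A||_2 ≈ 5.217; equality holds whenever A is normal, though it can also hold for some non-normal A.)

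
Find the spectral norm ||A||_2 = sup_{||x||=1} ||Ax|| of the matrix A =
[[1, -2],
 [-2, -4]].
||A||_2 = sqrt((25 + sqrt(369))/2) ≈ 4.7016 (= sqrt(largest eigenvalue of A^T A))

||A||_2 = sigma_max(A) = sqrt(lambda_max(A^T A)). Form the symmetric matrix M = A^T A =
[[5, 6],
 [6, 20]].
Its characteristic polynomial (trace, determinant of M give the coefficients) is
  p(λ) = det(λ I - M) = λ^2 - 25λ + 64.
For λ^2 - 25λ + 64 the discriminant is 369. It is nonnegative but not a perfect square, so the roots are real and irrational: λ = (25 ± sqrt(369))/2 ≈ 22.1047, 2.8953.
So the eigenvalues of A^T A are ≈ 2.8953, 22.1047 (all ≥ 0, as they must be for A^T A). The largest is λ_max = (25 + sqrt(369))/2 ≈ 22.1047, hence ||A||_2 = sqrt(λ_max) = sqrt((25 + sqrt(369))/2) ≈ 4.7016.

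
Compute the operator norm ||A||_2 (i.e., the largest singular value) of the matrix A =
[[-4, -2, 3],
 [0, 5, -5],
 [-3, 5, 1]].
||A||_2 ≈ 8.5072 (= sqrt(largest eigenvalue of A^T A))

||A||_2 = sigma_max(A) = sqrt(lambda_max(A^T A)). Form the symmetric matrix M = A^T A =
[[25, -7, -15],
 [-7, 54, -26],
 [-15, -26, 35]].
Its characteristic polynomial (trace, sum of principal 2x2 minors, determinant of M give the coefficients) is
  p(λ) = det(λ I - M) = λ^3 - 114λ^2 + 3165λ - 11025.
No integer candidate from the rational root theorem (±divisors of 11025) is a root, so the roots are irrational. The cubic discriminant is Δ = 6350574825 > 0, so there are three distinct real roots. p(4) = -125 and p(5) = 2075 have opposite signs, so a root lies in (4, 5); Newton's method refines it to λ ≈ 4.0545. p(37) = 667 and p(38) = -499 have opposite signs, so a root lies in (37, 38); Newton's method refines it to λ ≈ 37.5723. p(72) = -873 and p(73) = 1531 have opposite signs, so a root lies in (72, 73); Newton's method refines it to λ ≈ 72.3732. Check (Vieta): the three roots sum to 114, matching tr M = 114.
So the eigenvalues of A^T A are ≈ 4.0545, 37.5723, 72.3732 (all ≥ 0, as they must be for A^T A). The largest is λ_max ≈ 72.3732, hence ||A||_2 = sqrt(λ_max) ≈ 8.5072.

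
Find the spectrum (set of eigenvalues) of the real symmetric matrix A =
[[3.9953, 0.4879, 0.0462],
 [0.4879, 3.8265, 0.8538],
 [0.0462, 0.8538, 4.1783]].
sigma(A) ≈ {3, 4, 5}

A is real symmetric, so its spectrum consists of real eigenvalues. Expanding the characteristic polynomial of the displayed matrix gives
  det(λ I - A) = p(λ) = λ^3 + (-12)λ^2 + (47)λ + (-60.0011).
Solving p(λ) = 0 yields eigenvalues ≈ 3, 4, 5. (A is shown rounded to 4 decimals, so these recover the underlying integer eigenvalues to within that precision.)
Verification: the trace of A = 12 equals the sum of eigenvalues 12, and det(A) ≈ 60.0011 matches the eigenvalue product 60.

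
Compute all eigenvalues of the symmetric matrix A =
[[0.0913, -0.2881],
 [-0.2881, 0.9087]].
sigma(A) ≈ {0, 1}

A is real symmetric, so its spectrum consists of real eigenvalues. Expanding the characteristic polynomial of the displayed matrix gives
  det(λ I - A) = p(λ) = λ^2 + (-1)λ + (0).
Solving p(λ) = 0 yields eigenvalues ≈ 0, 1. (A is shown rounded to 4 decimals, so these recover the underlying integer eigenvalues to within that precision.)
Verification: the trace of A = 1 equals the sum of eigenvalues 1, and det(A) ≈ -0.0000 matches the eigenvalue product 0.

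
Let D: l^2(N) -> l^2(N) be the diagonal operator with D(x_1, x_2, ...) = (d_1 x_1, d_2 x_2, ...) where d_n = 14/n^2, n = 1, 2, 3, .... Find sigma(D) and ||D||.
sigma(D) = {14/n^2 : n ≥ 1} ∪ {0}; ||D|| = 14

A bounded diagonal operator on l^2 with diagonal entries d_n has spectrum equal to the closure of {d_n : n ≥ 1}: every d_n is an eigenvalue (with eigenvector e_n), so {d_n} ⊂ sigma(D); the spectrum is closed, so its closure is too; and for lambda not in the closure, (D - lambda I) has bounded inverse (the diagonal entries 1/(d_n - lambda) are bounded). For our sequence d_n = 14/n^2, n = 1, 2, 3, ...:
  - {d_n} = {14/n^2 : n ≥ 1}; the only limit point is 0
  - closure = {14/n^2 : n ≥ 1} ∪ {0}
For the norm: a diagonal operator has ||D|| = sup_n |d_n|. Here d_n = 14/n^2 is positive and decreasing, so sup_n |d_n| = d_1 = 14. So ||D|| = 14.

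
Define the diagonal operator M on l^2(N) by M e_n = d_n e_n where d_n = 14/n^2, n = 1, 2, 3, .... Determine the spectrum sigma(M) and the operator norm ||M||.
sigma(M) = {14/n^2 : n ≥ 1} ∪ {0}; ||M|| = 14

A bounded diagonal operator on l^2 with diagonal entries d_n has spectrum equal to the closure of {d_n : n ≥ 1}: every d_n is an eigenvalue (with eigenvector e_n), so {d_n} ⊂ sigma(M); the spectrum is closed, so its closure is too; and for lambda not in the closure, (M - lambda I) has bounded inverse (the diagonal entries 1/(d_n - lambda) are bounded). For our sequence d_n = 14/n^2, n = 1, 2, 3, ...:
  - {d_n} = {14/n^2 : n ≥ 1}; the only limit point is 0
  - closure = {14/n^2 : n ≥ 1} ∪ {0}
For the norm: a diagonal operator has ||M|| = sup_n |d_n|. Here d_n = 14/n^2 is positive and decreasing, so sup_n |d_n| = d_1 = 14. So ||M|| = 14.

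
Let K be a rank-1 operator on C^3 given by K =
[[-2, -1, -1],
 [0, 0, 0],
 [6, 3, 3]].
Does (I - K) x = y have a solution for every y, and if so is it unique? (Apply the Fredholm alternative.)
(I - K) is singular (det(I - K) = 0, i.e. 1 ∈ sigma(K)). (I - K) x = y is solvable iff y ⊥ ker((I - K)^*) = span{(-2, -1, -1)}, i.e. iff -2y_1 - y_2 - y_3 = 0. When solvable, the solutions are x = y + c·(1, 0, -3), c arbitrary (ker(I - K) = span{(1, 0, -3)}, dimension 1).

K has rank 1, so it is an outer product K = u v^T: every row of K is a multiple of one row vector. Reading off the entries, u = (1, 0, -3) and v = (-2, -1, -1) (row i of K equals u_i·v^T). A rank-one matrix u v^T satisfies K u = u (v·u) and kills the (2)-dimensional subspace v^⊥, so its characteristic polynomial is lambda^2 (lambda - v·u) with v·u = tr K = 1. Hence the eigenvalues of I - K are 1 (multiplicity 2) and 1 - (1) = 0, so det(I - K) = 0. (Direct check: I - K =
[[3, 1, 1],
 [0, 1, 0],
 [-6, -3, -2]]
has determinant 0.) So 1 is an eigenvalue of K and (I - K) is not invertible. The finite-dimensional Fredholm alternative says: either (I - K) is invertible, or ker(I - K) ≠ {0} and then range(I - K) = ker((I - K)^*)^⊥, with dim ker(I - K) = dim ker((I - K)^*). We are in the second case, so we need both kernels. Kernel of I - K: (I - K) u = u - u (v·u) = u - u = 0, so ker(I - K) = span{u} = span{(1, 0, -3)} (it is exactly 1-dimensional because rank(I - K) = 2). Kernel of the adjoint: K is real, so (I - K)^* = I - K^T = I - v u^T, and (I - v u^T) v = v - v (u·v) = 0; hence ker((I - K)^*) = span{v} = span{(-2, -1, -1)}. Therefore (I - K) x = y is solvable iff <y, v> = 0, i.e. iff -2y_1 - y_2 - y_3 = 0. When this holds, K y = u (v·y) = 0, so (I - K) y = y and x = y is a particular solution; the full solution set is the line x = y + c·u = y + c·(1, 0, -3), c ∈ C.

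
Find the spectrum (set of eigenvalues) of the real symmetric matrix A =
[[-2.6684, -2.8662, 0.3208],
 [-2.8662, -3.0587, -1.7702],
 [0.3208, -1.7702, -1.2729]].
sigma(A) ≈ {-6, -2, 1}

A is real symmetric, so its spectrum consists of real eigenvalues. Expanding the characteristic polynomial of the displayed matrix gives
  det(λ I - A) = p(λ) = λ^3 + (7)λ^2 + (4)λ + (-12).
Solving p(λ) = 0 yields eigenvalues ≈ -6, -2, 1. (A is shown rounded to 4 decimals, so these recover the underlying integer eigenvalues to within that precision.)
Verification: the trace of A = -7 equals the sum of eigenvalues -7, and det(A) ≈ 11.9996 matches the eigenvalue product 12.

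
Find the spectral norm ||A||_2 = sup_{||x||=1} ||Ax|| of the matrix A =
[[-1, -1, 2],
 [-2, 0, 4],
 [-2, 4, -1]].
||A||_2 ≈ 5.0961 (= sqrt(largest eigenvalue of A^T A))

||A||_2 = sigma_max(A) = sqrt(lambda_max(A^T A)). Form the symmetric matrix M = A^T A =
[[9, -7, -8],
 [-7, 17, -6],
 [-8, -6, 21]].
Its characteristic polynomial (trace, sum of principal 2x2 minors, determinant of M give the coefficients) is
  p(λ) = det(λ I - M) = λ^3 - 47λ^2 + 550λ - 100.
No integer candidate from the rational root theorem (±divisors of 100) is a root, so the roots are irrational. The cubic discriminant is Δ = 7453300 > 0, so there are three distinct real roots. p(0) = -100 and p(1) = 404 have opposite signs, so a root lies in (0, 1); Newton's method refines it to λ ≈ 0.1847. p(20) = 100 and p(21) = -16 have opposite signs, so a root lies in (20, 21); Newton's method refines it to λ ≈ 20.8453. p(25) = -100 and p(26) = 4 have opposite signs, so a root lies in (25, 26); Newton's method refines it to λ ≈ 25.9699. Check (Vieta): the three roots sum to 47, matching tr M = 47.
So the eigenvalues of A^T A are ≈ 0.1847, 20.8453, 25.9699 (all ≥ 0, as they must be for A^T A). The largest is λ_max ≈ 25.9699, hence ||A||_2 = sqrt(λ_max) ≈ 5.0961.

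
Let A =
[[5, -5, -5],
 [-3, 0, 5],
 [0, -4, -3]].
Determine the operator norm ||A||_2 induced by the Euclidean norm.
||A||_2 ≈ 10.7348 (= sqrt(largest eigenvalue of A^T A))

||A||_2 = sigma_max(A) = sqrt(lambda_max(A^T A)). Form the symmetric matrix M = A^T A =
[[34, -25, -40],
 [-25, 41, 37],
 [-40, 37, 59]].
Its characteristic polynomial (trace, sum of principal 2x2 minors, determinant of M give the coefficients) is
  p(λ) = det(λ I - M) = λ^3 - 134λ^2 + 2225λ - 7225.
No integer candidate from the rational root theorem (±divisors of 7225) is a root, so the roots are irrational. The cubic discriminant is Δ = 12661445025 > 0, so there are three distinct real roots. p(4) = -405 and p(5) = 675 have opposite signs, so a root lies in (4, 5); Newton's method refines it to λ ≈ 4.3496. p(14) = 405 and p(15) = -625 have opposite signs, so a root lies in (14, 15); Newton's method refines it to λ ≈ 14.4145. p(115) = -2625 and p(116) = 8667 have opposite signs, so a root lies in (115, 116); Newton's method refines it to λ ≈ 115.2359. Check (Vieta): the three roots sum to 134, matching tr M = 134.
So the eigenvalues of A^T A are ≈ 4.3496, 14.4145, 115.2359 (all ≥ 0, as they must be for A^T A). The largest is λ_max ≈ 115.2359, hence ||A||_2 = sqrt(λ_max) ≈ 10.7348.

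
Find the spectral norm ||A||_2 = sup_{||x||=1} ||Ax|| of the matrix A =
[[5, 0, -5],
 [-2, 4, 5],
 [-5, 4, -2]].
||A||_2 ≈ 9.6252 (= sqrt(largest eigenvalue of A^T A))

||A||_2 = sigma_max(A) = sqrt(lambda_max(A^T A)). Form the symmetric matrix M = A^T A =
[[54, -28, -25],
 [-28, 32, 12],
 [-25, 12, 54]].
Its characteristic polynomial (trace, sum of principal 2x2 minors, determinant of M give the coefficients) is
  p(λ) = det(λ I - M) = λ^3 - 140λ^2 + 4819λ - 40000.
No integer candidate from the rational root theorem (±divisors of 40000) is a root, so the roots are irrational. The cubic discriminant is Δ = 11039374564 > 0, so there are three distinct real roots. p(12) = -604 and p(13) = 1184 have opposite signs, so a root lies in (12, 13); Newton's method refines it to λ ≈ 12.3252. p(35) = 40 and p(36) = -1300 have opposite signs, so a root lies in (35, 36); Newton's method refines it to λ ≈ 35.0306. p(92) = -2924 and p(93) = 1664 have opposite signs, so a root lies in (92, 93); Newton's method refines it to λ ≈ 92.6442. Check (Vieta): the three roots sum to 140, matching tr M = 140.
So the eigenvalues of A^T A are ≈ 12.3252, 35.0306, 92.6442 (all ≥ 0, as they must be for A^T A). The largest is λ_max ≈ 92.6442, hence ||A||_2 = sqrt(λ_max) ≈ 9.6252.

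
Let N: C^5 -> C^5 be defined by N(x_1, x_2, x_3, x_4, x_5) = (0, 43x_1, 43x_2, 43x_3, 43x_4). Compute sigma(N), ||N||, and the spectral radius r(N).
sigma(N) = {0}; ||N|| = 43; r(N) = 0. (N is nilpotent with N^5 = 0.)

On C^5, N is a strictly lower-triangular matrix with 43 on the subdiagonal and zeros elsewhere, so its characteristic polynomial is lambda^5 and every eigenvalue is 0: sigma(N) = {0}. For the operator norm, N e_i = 43e_{i+1} for i = 1, ..., 4 and N e_5 = 0, so the singular values of N are 43 (with multiplicity 4) and 0; hence ||N|| = 43. The spectral radius r(N) = max|lambda| = 0. Note ||N|| > r(N) — characteristic of non-normal nilpotent operators. Indeed N^5 = 0.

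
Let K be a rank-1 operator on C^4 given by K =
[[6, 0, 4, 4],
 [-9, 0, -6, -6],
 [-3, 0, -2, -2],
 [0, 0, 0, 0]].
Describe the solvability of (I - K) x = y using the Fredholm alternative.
(I - K) is invertible (det(I - K) = -3 ≠ 0), so for every y in C^4 the equation (I - K) x = y has a unique solution.

K has rank 1, so it is an outer product K = u v^T: every row of K is a multiple of one row vector. Reading off the entries, u = (-2, 3, 1, 0) and v = (-3, 0, -2, -2) (row i of K equals u_i·v^T). A rank-one matrix u v^T satisfies K u = u (v·u) and kills the (3)-dimensional subspace v^⊥, so its characteristic polynomial is lambda^3 (lambda - v·u) with v·u = tr K = 4. Hence the eigenvalues of I - K are 1 (multiplicity 3) and 1 - (4) = -3, so det(I - K) = -3. (Direct check: I - K =
[[-5, 0, -4, -4],
 [9, 1, 6, 6],
 [3, 0, 3, 2],
 [0, 0, 0, 1]]
has determinant -3.) The finite-dimensional Fredholm alternative says: either (I - K) is invertible, or ker(I - K) ≠ {0} and then range(I - K) = ker((I - K)^*)^⊥, with dim ker(I - K) = dim ker((I - K)^*). Since det(I - K) ≠ 0, 1 is not an eigenvalue of K and ker(I - K) = {0}, so we are in the first case: for every y there is a unique x = (I - K)^(-1) y. Explicitly, by the Sherman–Morrison formula, (I - u v^T)^(-1) = I + u v^T/(1 - v·u), i.e. (I - K)^(-1) = I + K/(-3).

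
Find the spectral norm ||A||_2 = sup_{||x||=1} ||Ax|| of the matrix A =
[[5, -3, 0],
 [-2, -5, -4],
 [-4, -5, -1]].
||A||_2 ≈ 8.9739 (= sqrt(largest eigenvalue of A^T A))

||A||_2 = sigma_max(A) = sqrt(lambda_max(A^T A)). Form the symmetric matrix M = A^T A =
[[45, 15, 12],
 [15, 59, 25],
 [12, 25, 17]].
Its characteristic polynomial (trace, sum of principal 2x2 minors, determinant of M give the coefficients) is
  p(λ) = det(λ I - M) = λ^3 - 121λ^2 + 3429λ - 13689.
No integer candidate from the rational root theorem (±divisors of 13689) is a root, so the roots are irrational. The cubic discriminant is Δ = 11047505760 > 0, so there are three distinct real roots. p(4) = -1845 and p(5) = 556 have opposite signs, so a root lies in (4, 5); Newton's method refines it to λ ≈ 4.7603. p(35) = 976 and p(36) = -405 have opposite signs, so a root lies in (35, 36); Newton's method refines it to λ ≈ 35.7089. p(80) = -1769 and p(81) = 1620 have opposite signs, so a root lies in (80, 81); Newton's method refines it to λ ≈ 80.5308. Check (Vieta): the three roots sum to 121, matching tr M = 121.
So the eigenvalues of A^T A are ≈ 4.7603, 35.7089, 80.5308 (all ≥ 0, as they must be for A^T A). The largest is λ_max ≈ 80.5308, hence ||A||_2 = sqrt(λ_max) ≈ 8.9739.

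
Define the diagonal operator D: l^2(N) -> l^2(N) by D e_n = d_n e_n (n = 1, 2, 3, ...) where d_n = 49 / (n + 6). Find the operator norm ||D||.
||D|| = 7 (attained at n = 1)

For D diagonal, ||D|| = sup_n |d_n| = sup_n 49/(n + 6). This is positive and strictly decreasing in n, so the supremum is attained at n = 1: d_1 = 49/(1 + 6) = 7. Hence ||D|| = 7.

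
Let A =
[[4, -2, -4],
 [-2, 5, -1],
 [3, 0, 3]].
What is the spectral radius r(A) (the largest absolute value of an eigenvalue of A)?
r(A) = 6

The eigenvalues of A are the roots of its characteristic polynomial. With M = A (coefficients from the trace, the sum of principal 2x2 minors, and det A):
  p(λ) = det(λ I - M) = λ^3 - 12λ^2 + 55λ - 114.
By the rational root theorem any rational root is an integer divisor of 114. Testing λ = 6: p(6) = 216 - 432 + 330 - 114 = 0, so λ = 6 is a root. Dividing out (λ - 6) leaves p(λ) = (λ - 6)(λ^2 - 6λ + 19). For λ^2 - 6λ + 19 the discriminant is -40. It is negative, so the roots are the complex-conjugate pair λ = 3 ± (sqrt(40)/2) i ≈ 3 ± 3.1623i. For a conjugate pair the product of the roots equals the constant term, so |λ|^2 = 19 and |λ| = sqrt(19) ≈ 4.3589.
Thus the eigenvalues (to 4 decimals) are 3 ± 3.1623i (modulus 4.3589); 6 (modulus 6). The spectral radius is the largest modulus: r(A) = 6. (Cross-check: r(A) ≤ ||A||_2 ≈ 6.9592; equality holds whenever A is normal, though it can also hold for some non-normal A.)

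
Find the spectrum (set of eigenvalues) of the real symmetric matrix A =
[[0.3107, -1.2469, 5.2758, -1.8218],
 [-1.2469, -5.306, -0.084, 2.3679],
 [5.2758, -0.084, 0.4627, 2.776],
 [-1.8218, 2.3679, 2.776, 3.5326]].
sigma(A) ≈ {-6, 5, 6} (-6 with multiplicity 2)

A is real symmetric, so its spectrum consists of real eigenvalues. Expanding the characteristic polynomial of the displayed matrix gives
  det(λ I - A) = p(λ) = λ^4 + (1)λ^3 + (-66)λ^2 + (-36)λ + (1079.9936).
Solving p(λ) = 0 yields eigenvalues ≈ -6, -6, 5, 6. (A is shown rounded to 4 decimals, so these recover the underlying integer eigenvalues to within that precision.)
Verification: the trace of A = -1 equals the sum of eigenvalues -1, and det(A) ≈ 1079.9936 matches the eigenvalue product 1080.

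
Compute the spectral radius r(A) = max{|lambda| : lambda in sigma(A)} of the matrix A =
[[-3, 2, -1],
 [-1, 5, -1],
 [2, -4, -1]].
r(A) ≈ 5.2338

The eigenvalues of A are the roots of its characteristic polynomial. With M = A (coefficients from the trace, the sum of principal 2x2 minors, and det A):
  p(λ) = det(λ I - M) = λ^3 - λ^2 - 17λ - 27.
No integer candidate from the rational root theorem (±divisors of 27) is a root, so the roots are irrational. The cubic discriminant is Δ = -8112 < 0, so there is one real root and a complex-conjugate pair. p(5) = -12 and p(6) = 51 have opposite signs, so a root lies in (5, 6); Newton's method refines it to λ ≈ 5.2338. Dividing out (λ - (5.2338)) leaves approximately λ^2 + 4.2338λ + 5.1588. For λ^2 + 4.2338λ + 5.1588 the discriminant is -2.7101. It is negative, so the remaining roots are the complex-conjugate pair λ ≈ -2.1169 ± 0.8231i. Their product equals the constant term, so |λ|^2 ≈ 5.1588 and |λ| ≈ 2.2713.
Thus the eigenvalues (to 4 decimals) are 5.2338 (modulus 5.2338); -2.1169 ± 0.8231i (modulus 2.2713). The spectral radius is the largest modulus: r(A) ≈ 5.2338. (Cross-check: r(A) ≤ ||A||_2 ≈ 7.3667; equality holds whenever A is normal, though it can also hold for some non-normal A.)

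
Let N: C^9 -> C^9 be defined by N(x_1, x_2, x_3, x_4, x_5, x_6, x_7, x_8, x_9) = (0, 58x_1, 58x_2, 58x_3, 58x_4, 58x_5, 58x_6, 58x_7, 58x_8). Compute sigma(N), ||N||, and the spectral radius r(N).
sigma(N) = {0}; ||N|| = 58; r(N) = 0. (N is nilpotent with N^9 = 0.)

On C^9, N is a strictly lower-triangular matrix with 58 on the subdiagonal and zeros elsewhere, so its characteristic polynomial is lambda^9 and every eigenvalue is 0: sigma(N) = {0}. For the operator norm, N e_i = 58e_{i+1} for i = 1, ..., 8 and N e_9 = 0, so the singular values of N are 58 (with multiplicity 8) and 0; hence ||N|| = 58. The spectral radius r(N) = max|lambda| = 0. Note ||N|| > r(N) — characteristic of non-normal nilpotent operators. Indeed N^9 = 0.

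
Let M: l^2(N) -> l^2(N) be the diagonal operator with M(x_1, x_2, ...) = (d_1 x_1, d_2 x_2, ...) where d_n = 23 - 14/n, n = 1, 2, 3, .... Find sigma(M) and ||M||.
sigma(M) = {23 - 14/n : n ≥ 1} ∪ {23}; ||M|| = 23

A bounded diagonal operator on l^2 with diagonal entries d_n has spectrum equal to the closure of {d_n : n ≥ 1}: every d_n is an eigenvalue (with eigenvector e_n), so {d_n} ⊂ sigma(M); the spectrum is closed, so its closure is too; and for lambda not in the closure, (M - lambda I) has bounded inverse (the diagonal entries 1/(d_n - lambda) are bounded). For our sequence d_n = 23 - 14/n, n = 1, 2, 3, ...:
  - {d_n} = {23 - 14/n : n ≥ 1}; the only limit point is 23
  - closure = {23 - 14/n : n ≥ 1} ∪ {23}
For the norm: a diagonal operator has ||M|| = sup_n |d_n|. Here d_n = 23 - 14/n increases monotonically from d_1 = 9 toward 23, with all terms in [9, 23); so sup_n |d_n| = 23 (the supremum is the limit, not attained). So ||M|| = 23.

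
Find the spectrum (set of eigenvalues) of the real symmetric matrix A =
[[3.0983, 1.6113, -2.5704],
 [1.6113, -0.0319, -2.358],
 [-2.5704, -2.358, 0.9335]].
sigma(A) ≈ {-2, 0, 6}

A is real symmetric, so its spectrum consists of real eigenvalues. Expanding the characteristic polynomial of the displayed matrix gives
  det(λ I - A) = p(λ) = λ^3 + (-4)λ^2 + (-12)λ + (0).
Solving p(λ) = 0 yields eigenvalues ≈ -2, 0, 6. (A is shown rounded to 4 decimals, so these recover the underlying integer eigenvalues to within that precision.)
Verification: the trace of A = 4 equals the sum of eigenvalues 4, and det(A) ≈ -0.0000 matches the eigenvalue product 0.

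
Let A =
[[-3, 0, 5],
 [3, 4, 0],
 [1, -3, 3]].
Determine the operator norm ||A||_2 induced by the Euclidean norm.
||A||_2 ≈ 6.887 (= sqrt(largest eigenvalue of A^T A))

||A||_2 = sigma_max(A) = sqrt(lambda_max(A^T A)). Form the symmetric matrix M = A^T A =
[[19, 9, -12],
 [9, 25, -9],
 [-12, -9, 34]].
Its characteristic polynomial (trace, sum of principal 2x2 minors, determinant of M give the coefficients) is
  p(λ) = det(λ I - M) = λ^3 - 78λ^2 + 1665λ - 10201.
No integer candidate from the rational root theorem (±divisors of 10201) is a root, so the roots are irrational. The cubic discriminant is Δ = 76417425 > 0, so there are three distinct real roots. p(10) = -351 and p(11) = 7 have opposite signs, so a root lies in (10, 11); Newton's method refines it to λ ≈ 10.9776. p(19) = 135 and p(20) = -101 have opposite signs, so a root lies in (19, 20); Newton's method refines it to λ ≈ 19.5919. p(47) = -425 and p(48) = 599 have opposite signs, so a root lies in (47, 48); Newton's method refines it to λ ≈ 47.4305. Check (Vieta): the three roots sum to 78, matching tr M = 78.
So the eigenvalues of A^T A are ≈ 10.9776, 19.5919, 47.4305 (all ≥ 0, as they must be for A^T A). The largest is λ_max ≈ 47.4305, hence ||A||_2 = sqrt(λ_max) ≈ 6.887.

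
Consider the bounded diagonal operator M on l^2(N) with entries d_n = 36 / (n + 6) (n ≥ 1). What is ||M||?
||M|| = 36/7 (attained at n = 1)

For M diagonal, ||M|| = sup_n |d_n| = sup_n 36/(n + 6). This is positive and strictly decreasing in n, so the supremum is attained at n = 1: d_1 = 36/(1 + 6) = 36/7. Hence ||M|| = 36/7.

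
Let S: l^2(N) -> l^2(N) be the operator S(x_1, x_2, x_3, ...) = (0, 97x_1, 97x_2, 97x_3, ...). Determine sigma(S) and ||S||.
sigma(S) = closed disk {z in C : |z| ≤ 97}; ||S|| = 97

Note S = 97·U where U is the unit right shift (U x)_k = x_{k-1} (with x_0 := 0); so ||S|| = 97||U|| and sigma(S) = 97·sigma(U). ||S x||^2 = sum_{k≥1} |97x_k|^2 = 9409||x||^2, so ||S|| = 97 and sigma(S) ⊂ {|z| ≤ 97}. For any |lambda| < 97, the equation (S - lambda I) x = 0 forces x_1 = 0, then 97x_k = lambda x_{k+1} ⇒ x = 0, so S has no eigenvalues. But (S - lambda I) is not surjective for |lambda| < 97: solving (S - lambda I) x = e_1 would require x_n proportional to (lambda/97)^(-n), which is not in l^2. So every |lambda| < 97 lies in the residual spectrum. The boundary |lambda| = 97 is in the approximate point spectrum (the spectrum is closed). Hence sigma(S) is the closed disk of radius 97.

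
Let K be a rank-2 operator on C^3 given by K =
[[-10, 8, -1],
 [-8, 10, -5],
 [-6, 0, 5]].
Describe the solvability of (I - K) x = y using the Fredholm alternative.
(I - K) is invertible (det(I - K) = -46 ≠ 0), so for every y in C^3 the equation (I - K) x = y has a unique solution.

K has rank 2 and factors as K = U V^T = u1 v1^T + u2 v2^T with u1 = (1, -1, 3), v1 = (-1, -1, 2), u2 = (3, 3, 1), v2 = (-3, 3, -1) (multiplying out reproduces the displayed K). The nonzero eigenvalues of U V^T coincide with those of the 2 x 2 matrix G = V^T U = [[v1·u1, v1·u2], [v2·u1, v2·u2]] = [[6, -4], [-9, -1]], and by the Sylvester determinant identity det(I_3 - U V^T) = det(I_2 - V^T U) = det([[-5, 4], [9, 2]]) = (-5)(2) - (4)(9) = -46. (Direct check: I - K =
[[11, -8, 1],
 [8, -9, 5],
 [6, 0, -4]]
has determinant -46.) The finite-dimensional Fredholm alternative says: either (I - K) is invertible, or ker(I - K) ≠ {0} and then range(I - K) = ker((I - K)^*)^⊥, with dim ker(I - K) = dim ker((I - K)^*). Since det(I - K) ≠ 0, 1 is not an eigenvalue of K and ker(I - K) = {0}, so we are in the first case: for every y there is a unique x = (I - K)^(-1) y. (Explicitly, by the Woodbury identity, (I - U V^T)^(-1) = I + U (I_2 - G)^(-1) V^T.)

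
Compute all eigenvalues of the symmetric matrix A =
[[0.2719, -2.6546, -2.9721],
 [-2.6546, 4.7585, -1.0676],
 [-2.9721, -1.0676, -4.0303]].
sigma(A) ≈ {-6, 1, 6}

A is real symmetric, so its spectrum consists of real eigenvalues. Expanding the characteristic polynomial of the displayed matrix gives
  det(λ I - A) = p(λ) = λ^3 + (-1)λ^2 + (-36)λ + (36.0031).
Solving p(λ) = 0 yields eigenvalues ≈ -6, 1, 6. (A is shown rounded to 4 decimals, so these recover the underlying integer eigenvalues to within that precision.)
Verification: the trace of A = 1 equals the sum of eigenvalues 1, and det(A) ≈ -36.0031 matches the eigenvalue product -36.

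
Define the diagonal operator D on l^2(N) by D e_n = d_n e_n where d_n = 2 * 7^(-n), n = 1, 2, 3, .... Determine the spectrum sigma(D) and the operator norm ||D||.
sigma(D) = {2 * 7^(-n) : n ≥ 1} ∪ {0}; ||D|| = 2/7

A bounded diagonal operator on l^2 with diagonal entries d_n has spectrum equal to the closure of {d_n : n ≥ 1}: every d_n is an eigenvalue (with eigenvector e_n), so {d_n} ⊂ sigma(D); the spectrum is closed, so its closure is too; and for lambda not in the closure, (D - lambda I) has bounded inverse (the diagonal entries 1/(d_n - lambda) are bounded). For our sequence d_n = 2 * 7^(-n), n = 1, 2, 3, ...:
  - {d_n} = {2 * 7^(-n) : n ≥ 1}; the only limit point is 0
  - closure = {2 * 7^(-n) : n ≥ 1} ∪ {0}
For the norm: a diagonal operator has ||D|| = sup_n |d_n|. Here d_n = 2 * 7^(-n) is positive and decreasing, so sup_n |d_n| = d_1 = 2/7. So ||D|| = 2/7.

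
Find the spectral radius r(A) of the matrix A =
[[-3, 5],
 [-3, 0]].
r(A) = sqrt(15) ≈ 3.873

The eigenvalues of A are the roots of its characteristic polynomial. With M = A (coefficients from the trace and determinant):
  p(λ) = det(λ I - M) = λ^2 + 3λ + 15.
For λ^2 + 3λ + 15 the discriminant is -51. It is negative, so the roots are the complex-conjugate pair λ = -3/2 ± (sqrt(51)/2) i ≈ -1.5 ± 3.5707i. For a conjugate pair the product of the roots equals the constant term, so |λ|^2 = 15 and |λ| = sqrt(15) ≈ 3.873.
Thus the eigenvalues (to 4 decimals) are -1.5 ± 3.5707i (modulus 3.873). The spectral radius is the largest modulus: r(A) = sqrt(15) ≈ 3.873. (Cross-check: r(A) ≤ ||A||_2 ≈ 6.0748; equality holds whenever A is normal, though it can also hold for some non-normal A.)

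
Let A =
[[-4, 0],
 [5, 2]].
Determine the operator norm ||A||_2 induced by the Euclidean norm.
||A||_2 = sqrt((45 + sqrt(1769))/2) ≈ 6.5977 (= sqrt(largest eigenvalue of A^T A))

||A||_2 = sigma_max(A) = sqrt(lambda_max(A^T A)). Form the symmetric matrix M = A^T A =
[[41, 10],
 [10, 4]].
Its characteristic polynomial (trace, determinant of M give the coefficients) is
  p(λ) = det(λ I - M) = λ^2 - 45λ + 64.
For λ^2 - 45λ + 64 the discriminant is 1769. It is nonnegative but not a perfect square, so the roots are real and irrational: λ = (45 ± sqrt(1769))/2 ≈ 43.5297, 1.4703.
So the eigenvalues of A^T A are ≈ 1.4703, 43.5297 (all ≥ 0, as they must be for A^T A). The largest is λ_max = (45 + sqrt(1769))/2 ≈ 43.5297, hence ||A||_2 = sqrt(λ_max) = sqrt((45 + sqrt(1769))/2) ≈ 6.5977.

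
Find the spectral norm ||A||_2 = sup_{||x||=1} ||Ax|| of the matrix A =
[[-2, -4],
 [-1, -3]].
||A||_2 = sqrt((30 + sqrt(884))/2) ≈ 5.465 (= sqrt(largest eigenvalue of A^T A))

||A||_2 = sigma_max(A) = sqrt(lambda_max(A^T A)). Form the symmetric matrix M = A^T A =
[[5, 11],
 [11, 25]].
Its characteristic polynomial (trace, determinant of M give the coefficients) is
  p(λ) = det(λ I - M) = λ^2 - 30λ + 4.
For λ^2 - 30λ + 4 the discriminant is 884. It is nonnegative but not a perfect square, so the roots are real and irrational: λ = (30 ± sqrt(884))/2 ≈ 29.8661, 0.1339.
So the eigenvalues of A^T A are ≈ 0.1339, 29.8661 (all ≥ 0, as they must be for A^T A). The largest is λ_max = (30 + sqrt(884))/2 ≈ 29.8661, hence ||A||_2 = sqrt(λ_max) = sqrt((30 + sqrt(884))/2) ≈ 5.465.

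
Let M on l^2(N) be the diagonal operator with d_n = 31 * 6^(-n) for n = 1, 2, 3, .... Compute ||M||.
||M|| = 31/6 (attained at n = 1)

For M diagonal, ||M|| = sup_n |d_n|. The sequence d_n = 31 * 6^(-n) is positive and strictly decreasing (ratio 6^(-1) < 1), so the supremum is d_1 = 31/6. Hence ||M|| = 31/6.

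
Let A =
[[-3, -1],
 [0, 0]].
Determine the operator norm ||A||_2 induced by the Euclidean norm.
||A||_2 = sqrt(10) ≈ 3.1623 (= sqrt(largest eigenvalue of A^T A))

||A||_2 = sigma_max(A) = sqrt(lambda_max(A^T A)). Form the symmetric matrix M = A^T A =
[[9, 3],
 [3, 1]].
Its characteristic polynomial (trace, determinant of M give the coefficients) is
  p(λ) = det(λ I - M) = λ^2 - 10λ.
For λ^2 - 10λ the discriminant is 100. It is a perfect square (10^2), so the roots are rational: λ = (10 ± 10)/2 = 10, 0.
So the eigenvalues of A^T A are ≈ 0, 10 (all ≥ 0, as they must be for A^T A). The largest is λ_max = 10, hence ||A||_2 = sqrt(λ_max) = sqrt(10) ≈ 3.1623.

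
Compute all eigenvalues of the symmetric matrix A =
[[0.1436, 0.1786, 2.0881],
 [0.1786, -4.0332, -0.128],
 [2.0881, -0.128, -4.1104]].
sigma(A) ≈ {-5, -4, 1}

A is real symmetric, so its spectrum consists of real eigenvalues. Expanding the characteristic polynomial of the displayed matrix gives
  det(λ I - A) = p(λ) = λ^3 + (8)λ^2 + (11)λ + (-20).
Solving p(λ) = 0 yields eigenvalues ≈ -5, -4, 1. (A is shown rounded to 4 decimals, so these recover the underlying integer eigenvalues to within that precision.)
Verification: the trace of A = -8 equals the sum of eigenvalues -8, and det(A) ≈ 19.9993 matches the eigenvalue product 20.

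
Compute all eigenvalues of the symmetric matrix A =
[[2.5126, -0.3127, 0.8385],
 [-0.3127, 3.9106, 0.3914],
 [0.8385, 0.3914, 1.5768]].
sigma(A) ≈ {1, 3, 4}

A is real symmetric, so its spectrum consists of real eigenvalues. Expanding the characteristic polynomial of the displayed matrix gives
  det(λ I - A) = p(λ) = λ^3 + (-8)λ^2 + (19)λ + (-12).
Solving p(λ) = 0 yields eigenvalues ≈ 1, 3, 4. (A is shown rounded to 4 decimals, so these recover the underlying integer eigenvalues to within that precision.)
Verification: the trace of A = 8 equals the sum of eigenvalues 8, and det(A) ≈ 11.9995 matches the eigenvalue product 12.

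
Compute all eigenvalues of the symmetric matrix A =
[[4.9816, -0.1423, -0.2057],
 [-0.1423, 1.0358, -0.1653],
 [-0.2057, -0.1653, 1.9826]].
sigma(A) ≈ {1, 2, 5}

A is real symmetric, so its spectrum consists of real eigenvalues. Expanding the characteristic polynomial of the displayed matrix gives
  det(λ I - A) = p(λ) = λ^3 + (-8)λ^2 + (17)λ + (-10).
Solving p(λ) = 0 yields eigenvalues ≈ 1, 2, 5. (A is shown rounded to 4 decimals, so these recover the underlying integer eigenvalues to within that precision.)
Verification: the trace of A = 8 equals the sum of eigenvalues 8, and det(A) ≈ 10.0003 matches the eigenvalue product 10.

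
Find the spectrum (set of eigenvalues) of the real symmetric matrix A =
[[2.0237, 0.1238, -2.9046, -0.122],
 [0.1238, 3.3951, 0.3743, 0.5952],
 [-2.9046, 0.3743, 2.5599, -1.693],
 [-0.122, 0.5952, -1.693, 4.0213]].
sigma(A) ≈ {-1, 3, 4, 6}

A is real symmetric, so its spectrum consists of real eigenvalues. Expanding the characteristic polynomial of the displayed matrix gives
  det(λ I - A) = p(λ) = λ^4 + (-12)λ^3 + (41)λ^2 + (-17.9959)λ + (-72.0076).
Solving p(λ) = 0 yields eigenvalues ≈ -1, 3, 4, 6. (A is shown rounded to 4 decimals, so these recover the underlying integer eigenvalues to within that precision.)
Verification: the trace of A = 12 equals the sum of eigenvalues 12, and det(A) ≈ -72.0076 matches the eigenvalue product -72.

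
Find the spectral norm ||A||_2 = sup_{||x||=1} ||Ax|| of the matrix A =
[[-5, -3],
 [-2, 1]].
||A||_2 = sqrt((39 + sqrt(1037))/2) ≈ 5.9667 (= sqrt(largest eigenvalue of A^T A))

||A||_2 = sigma_max(A) = sqrt(lambda_max(A^T A)). Form the symmetric matrix M = A^T A =
[[29, 13],
 [13, 10]].
Its characteristic polynomial (trace, determinant of M give the coefficients) is
  p(λ) = det(λ I - M) = λ^2 - 39λ + 121.
For λ^2 - 39λ + 121 the discriminant is 1037. It is nonnegative but not a perfect square, so the roots are real and irrational: λ = (39 ± sqrt(1037))/2 ≈ 35.6012, 3.3988.
So the eigenvalues of A^T A are ≈ 3.3988, 35.6012 (all ≥ 0, as they must be for A^T A). The largest is λ_max = (39 + sqrt(1037))/2 ≈ 35.6012, hence ||A||_2 = sqrt(λ_max) = sqrt((39 + sqrt(1037))/2) ≈ 5.9667.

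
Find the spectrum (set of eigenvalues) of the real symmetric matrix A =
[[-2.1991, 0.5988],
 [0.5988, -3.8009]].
sigma(A) ≈ {-4, -2}

A is real symmetric, so its spectrum consists of real eigenvalues. Expanding the characteristic polynomial of the displayed matrix gives
  det(λ I - A) = p(λ) = λ^2 + (6)λ + (8).
Solving p(λ) = 0 yields eigenvalues ≈ -4, -2. (A is shown rounded to 4 decimals, so these recover the underlying integer eigenvalues to within that precision.)
Verification: the trace of A = -6 equals the sum of eigenvalues -6, and det(A) ≈ 8.0000 matches the eigenvalue product 8.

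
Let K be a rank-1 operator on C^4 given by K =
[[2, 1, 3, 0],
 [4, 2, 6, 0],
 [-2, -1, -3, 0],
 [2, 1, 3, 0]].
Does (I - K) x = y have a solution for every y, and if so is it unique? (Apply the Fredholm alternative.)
(I - K) is singular (det(I - K) = 0, i.e. 1 ∈ sigma(K)). (I - K) x = y is solvable iff y ⊥ ker((I - K)^*) = span{(2, 1, 3, 0)}, i.e. iff 2y_1 + y_2 + 3y_3 = 0. When solvable, the solutions are x = y + c·(1, 2, -1, 1), c arbitrary (ker(I - K) = span{(1, 2, -1, 1)}, dimension 1).

K has rank 1, so it is an outer product K = u v^T: every row of K is a multiple of one row vector. Reading off the entries, u = (1, 2, -1, 1) and v = (2, 1, 3, 0) (row i of K equals u_i·v^T). A rank-one matrix u v^T satisfies K u = u (v·u) and kills the (3)-dimensional subspace v^⊥, so its characteristic polynomial is lambda^3 (lambda - v·u) with v·u = tr K = 1. Hence the eigenvalues of I - K are 1 (multiplicity 3) and 1 - (1) = 0, so det(I - K) = 0. (Direct check: I - K =
[[-1, -1, -3, 0],
 [-4, -1, -6, 0],
 [2, 1, 4, 0],
 [-2, -1, -3, 1]]
has determinant 0.) So 1 is an eigenvalue of K and (I - K) is not invertible. The finite-dimensional Fredholm alternative says: either (I - K) is invertible, or ker(I - K) ≠ {0} and then range(I - K) = ker((I - K)^*)^⊥, with dim ker(I - K) = dim ker((I - K)^*). We are in the second case, so we need both kernels. Kernel of I - K: (I - K) u = u - u (v·u) = u - u = 0, so ker(I - K) = span{u} = span{(1, 2, -1, 1)} (it is exactly 1-dimensional because rank(I - K) = 3). Kernel of the adjoint: K is real, so (I - K)^* = I - K^T = I - v u^T, and (I - v u^T) v = v - v (u·v) = 0; hence ker((I - K)^*) = span{v} = span{(2, 1, 3, 0)}. Therefore (I - K) x = y is solvable iff <y, v> = 0, i.e. iff 2y_1 + y_2 + 3y_3 = 0. When this holds, K y = u (v·y) = 0, so (I - K) y = y and x = y is a particular solution; the full solution set is the line x = y + c·u = y + c·(1, 2, -1, 1), c ∈ C.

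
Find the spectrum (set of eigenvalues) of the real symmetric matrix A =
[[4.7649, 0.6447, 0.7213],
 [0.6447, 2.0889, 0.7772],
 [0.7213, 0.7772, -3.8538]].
sigma(A) ≈ {-4, 2, 5}

A is real symmetric, so its spectrum consists of real eigenvalues. Expanding the characteristic polynomial of the displayed matrix gives
  det(λ I - A) = p(λ) = λ^3 + (-3)λ^2 + (-18)λ + (39.9988).
Solving p(λ) = 0 yields eigenvalues ≈ -4, 2, 5. (A is shown rounded to 4 decimals, so these recover the underlying integer eigenvalues to within that precision.)
Verification: the trace of A = 3 equals the sum of eigenvalues 3, and det(A) ≈ -39.9988 matches the eigenvalue product -40.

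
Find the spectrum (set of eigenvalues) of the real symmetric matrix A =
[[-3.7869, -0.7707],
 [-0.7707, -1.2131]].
sigma(A) ≈ {-4, -1}

A is real symmetric, so its spectrum consists of real eigenvalues. Expanding the characteristic polynomial of the displayed matrix gives
  det(λ I - A) = p(λ) = λ^2 + (5)λ + (4).
Solving p(λ) = 0 yields eigenvalues ≈ -4, -1. (A is shown rounded to 4 decimals, so these recover the underlying integer eigenvalues to within that precision.)
Verification: the trace of A = -5 equals the sum of eigenvalues -5, and det(A) ≈ 3.9999 matches the eigenvalue product 4.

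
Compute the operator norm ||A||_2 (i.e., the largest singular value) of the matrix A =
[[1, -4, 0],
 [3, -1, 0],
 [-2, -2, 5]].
||A||_2 ≈ 5.9257 (= sqrt(largest eigenvalue of A^T A))

||A||_2 = sigma_max(A) = sqrt(lambda_max(A^T A)). Form the symmetric matrix M = A^T A =
[[14, -3, -10],
 [-3, 21, -10],
 [-10, -10, 25]].
Its characteristic polynomial (trace, sum of principal 2x2 minors, determinant of M give the coefficients) is
  p(λ) = det(λ I - M) = λ^3 - 60λ^2 + 960λ - 3025.
No integer candidate from the rational root theorem (±divisors of 3025) is a root, so the roots are irrational. The cubic discriminant is Δ = 54469125 > 0, so there are three distinct real roots. p(4) = -81 and p(5) = 400 have opposite signs, so a root lies in (4, 5); Newton's method refines it to λ ≈ 4.1556. p(20) = 175 and p(21) = -64 have opposite signs, so a root lies in (20, 21); Newton's method refines it to λ ≈ 20.7308. p(35) = -50 and p(36) = 431 have opposite signs, so a root lies in (35, 36); Newton's method refines it to λ ≈ 35.1136. Check (Vieta): the three roots sum to 60, matching tr M = 60.
So the eigenvalues of A^T A are ≈ 4.1556, 20.7308, 35.1136 (all ≥ 0, as they must be for A^T A). The largest is λ_max ≈ 35.1136, hence ||A||_2 = sqrt(λ_max) ≈ 5.9257.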